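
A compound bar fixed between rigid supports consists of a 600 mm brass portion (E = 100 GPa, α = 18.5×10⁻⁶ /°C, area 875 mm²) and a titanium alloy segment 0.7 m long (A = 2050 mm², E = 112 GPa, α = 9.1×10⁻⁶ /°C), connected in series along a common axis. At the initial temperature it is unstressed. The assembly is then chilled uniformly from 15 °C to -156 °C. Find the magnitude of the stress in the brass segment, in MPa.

σ ≈ 345 MPa (tensile)

Free thermal contraction of the whole bar: Σ αᵢΔT Lᵢ = 18.5×10⁻⁶×171×600 + 9.1×10⁻⁶×171×700 = 2.987 mm.
The rigid supports impose zero overall length change; the single axial force P common to all segments must satisfy P Σ Lᵢ/(AᵢEᵢ) = δ_free.
Σ Lᵢ/(AᵢEᵢ) = 600/(875×100×10³) + 700/(2050×112×10³) = 9.906×10⁻⁶ mm/N.
P = 2.987 / 9.906×10⁻⁶ = 301600 N = 301.6 kN, tensile.
σ_{brass} = P / A = 301600 / 875 = 344.7 MPa.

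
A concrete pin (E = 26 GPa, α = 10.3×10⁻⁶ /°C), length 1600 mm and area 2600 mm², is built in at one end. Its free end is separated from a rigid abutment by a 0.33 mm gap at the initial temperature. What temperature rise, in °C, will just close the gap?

Contact occurs when the free expansion equals the gap: αΔT L = 0.33 mm.
So ΔT = g/(αL) = 0.33/(10.3×10⁻⁶ × 1600) = 20.02 °C.

ΔT ≈ 20 °C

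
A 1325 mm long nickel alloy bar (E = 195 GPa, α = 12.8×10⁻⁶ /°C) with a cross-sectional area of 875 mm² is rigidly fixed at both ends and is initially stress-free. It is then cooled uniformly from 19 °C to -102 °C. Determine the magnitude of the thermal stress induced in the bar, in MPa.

σ ≈ 302 MPa (tensile)

Because both ends are immovable the net strain is zero, and the suppressed thermal strain is αΔT = 12.8×10⁻⁶ × 121 = 1548.8×10⁻⁶.
σ = EαΔT = 195×10³ × 12.8×10⁻⁶ × 121 = 302 MPa (tensile; the bar is trying to contract).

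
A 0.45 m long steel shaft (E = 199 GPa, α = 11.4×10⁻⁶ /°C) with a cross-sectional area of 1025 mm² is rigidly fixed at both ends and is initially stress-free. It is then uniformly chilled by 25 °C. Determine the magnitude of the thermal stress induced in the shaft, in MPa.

σ ≈ 56.7 MPa (tensile)

With length fixed, the mechanical strain must cancel the thermal strain αΔT = 11.4×10⁻⁶ × 25 = 285×10⁻⁶.
The stress required to suppress this strain is σ = Eε = 199×10³ × 285×10⁻⁶ = 56.71 MPa, tensile since the shaft is trying to contract.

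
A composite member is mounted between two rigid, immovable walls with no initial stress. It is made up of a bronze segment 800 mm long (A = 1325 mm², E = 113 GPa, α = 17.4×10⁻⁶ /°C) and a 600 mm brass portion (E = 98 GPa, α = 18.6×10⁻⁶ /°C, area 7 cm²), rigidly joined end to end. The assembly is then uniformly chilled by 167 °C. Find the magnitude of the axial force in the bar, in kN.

With the walls removed the bar would change length by δ_free = Σ αᵢΔT Lᵢ = 17.4×10⁻⁶×167×800 + 18.6×10⁻⁶×167×600 = 4.188 mm.
The walls prevent any net length change, so an axial force P (same in every segment) develops. Compatibility: P · Σ Lᵢ/(AᵢEᵢ) = δ_free.
Σ Lᵢ/(AᵢEᵢ) = 800/(1325×113×10³) + 600/(700×98×10³) = 1.409×10⁻⁵ mm/N.
Hence P = δ_free / Σ(L/AE) = 4.188/1.409×10⁻⁵ = 297.3 kN (tensile).

P ≈ 297 kN (tensile)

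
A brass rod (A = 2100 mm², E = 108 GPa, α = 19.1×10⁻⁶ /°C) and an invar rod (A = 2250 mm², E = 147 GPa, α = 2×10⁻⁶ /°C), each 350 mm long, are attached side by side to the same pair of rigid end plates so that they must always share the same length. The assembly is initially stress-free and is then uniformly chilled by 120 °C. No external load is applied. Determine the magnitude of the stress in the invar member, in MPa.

Both members must finish at the same length. With the larger α, the brass tends to over-contract; the plates restrain it, putting the brass in tension and the invar in compression. With no external load the two internal forces are equal and opposite, magnitude P.
Compatibility of the two members (thermal + elastic change equal): (α₁ − α₂)ΔT = P·[1/(A₁E₁) + 1/(A₂E₂)].
|α₁ − α₂|·ΔT = 17.1×10⁻⁶ × 120 = 0.002052.
1/(A₁E₁) + 1/(A₂E₂) = 1/(2100×108×10³) + 1/(2250×147×10³) = 7.433×10⁻⁹ N⁻¹.
So P = 0.002052 / 7.433×10⁻⁹ = 276.1 kN.
σ_{invar} = P/A₂ = 276100/2250 = 122.7 MPa, compressive.

σ ≈ 123 MPa (compressive)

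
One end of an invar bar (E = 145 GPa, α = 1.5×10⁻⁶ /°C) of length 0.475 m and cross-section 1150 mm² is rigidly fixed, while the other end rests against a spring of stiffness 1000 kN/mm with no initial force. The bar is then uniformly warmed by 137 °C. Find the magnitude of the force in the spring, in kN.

P ≈ 25.4 kN

The unrestrained thermal change is αΔT L = 1.5×10⁻⁶ × 137 × 475 = 0.09761 mm.
With a force P in the spring, the elastic change of the bar is PL/(AE) and that of the spring is P/k; compatibility requires their sum to equal δ_free.
So P = δ_free / [L/(AE) + 1/k] = 0.09761 / [ 475/(1150×145×10³) + 1/(1000×10³) ].
P = 0.09761 / 3.849×10⁻⁶ = 25360 N.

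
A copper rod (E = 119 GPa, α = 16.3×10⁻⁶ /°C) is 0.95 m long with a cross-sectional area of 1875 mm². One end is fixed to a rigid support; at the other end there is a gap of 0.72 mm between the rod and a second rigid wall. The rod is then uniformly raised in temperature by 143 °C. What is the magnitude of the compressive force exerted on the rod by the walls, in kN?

Unrestrained expansion: δ_free = αΔT L = 16.3×10⁻⁶ × 143 × 950 = 2.214 mm.
After closing the 0.72 mm clearance, 2.214 − 0.72 = 1.494 mm of expansion remains to be suppressed by the wall.
Compatibility: PL/(AE) = 1.494 mm, so σ = P/A = E × (1.494/950) = 187.2 MPa.
Force on the wall = σA = 187.2 × 1875 mm² = 351 kN.

P ≈ 351 kN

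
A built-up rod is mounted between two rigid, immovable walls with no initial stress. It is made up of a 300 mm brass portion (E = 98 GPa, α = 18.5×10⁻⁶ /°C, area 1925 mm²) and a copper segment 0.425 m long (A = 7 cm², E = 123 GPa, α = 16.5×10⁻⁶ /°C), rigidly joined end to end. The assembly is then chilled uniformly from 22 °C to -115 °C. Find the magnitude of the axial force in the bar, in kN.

P ≈ 264 kN (tensile)

If the supports were absent, the total length change would be Σ αᵢΔT Lᵢ = 18.5×10⁻⁶×137×300 + 16.5×10⁻⁶×137×425 = 1.721 mm.
Since the ends are fixed, an axial force P builds up, equal in every segment, with P · Σ Lᵢ/(AᵢEᵢ) = δ_free.
The series flexibility is Σ Lᵢ/(AᵢEᵢ) = 300/(1925×98×10³) + 425/(700×123×10³) = 6.526×10⁻⁶ mm/N.
Hence P = δ_free / Σ(L/AE) = 1.721/6.526×10⁻⁶ = 263.7 kN (tensile).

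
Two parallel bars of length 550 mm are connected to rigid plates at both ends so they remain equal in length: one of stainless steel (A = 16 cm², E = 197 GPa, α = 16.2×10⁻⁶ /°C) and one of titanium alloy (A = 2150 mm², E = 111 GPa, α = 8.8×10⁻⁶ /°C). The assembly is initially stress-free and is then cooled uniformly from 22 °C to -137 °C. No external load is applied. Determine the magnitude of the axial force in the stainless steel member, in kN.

Both members must finish at the same length. With the larger α, the stainless steel tends to over-contract; the plates restrain it, putting the stainless steel in tension and the titanium alloy in compression. With no external load the two internal forces are equal and opposite, magnitude P.
Compatibility of the two members (thermal + elastic change equal): (α₁ − α₂)ΔT = P·[1/(A₁E₁) + 1/(A₂E₂)].
|α₁ − α₂|·ΔT = 7.4×10⁻⁶ × 159 = 0.001177.
1/(A₁E₁) + 1/(A₂E₂) = 1/(1600×197×10³) + 1/(2150×111×10³) = 7.363×10⁻⁹ N⁻¹.
So P = 0.001177 / 7.363×10⁻⁹ = 159.8 kN.

P ≈ 160 kN (tensile in the stainless steel)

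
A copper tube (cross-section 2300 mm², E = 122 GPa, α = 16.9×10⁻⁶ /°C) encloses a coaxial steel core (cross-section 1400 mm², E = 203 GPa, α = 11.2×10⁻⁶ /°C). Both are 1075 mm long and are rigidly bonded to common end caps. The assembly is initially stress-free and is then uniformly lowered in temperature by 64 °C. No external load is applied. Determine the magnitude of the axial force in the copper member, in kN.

P ≈ 51.5 kN (tensile in the copper)

Equilibrium of a rigid end plate with no external load gives equal and opposite internal forces ±P in the two members. Since α_{copper} > α_{steel}, cooling drives the copper into tension and the steel into compression.
Equating the net (thermal + elastic) strains gives |α₁ − α₂|·ΔT = P·[1/(A₁E₁) + 1/(A₂E₂)].
|α₁ − α₂|·ΔT = 5.7×10⁻⁶ × 64 = 0.0003648.
1/(A₁E₁) + 1/(A₂E₂) = 1/(2300×122×10³) + 1/(1400×203×10³) = 7.082×10⁻⁹ N⁻¹.
P = 0.0003648 / 7.082×10⁻⁹ = 51510 N = 51.51 kN.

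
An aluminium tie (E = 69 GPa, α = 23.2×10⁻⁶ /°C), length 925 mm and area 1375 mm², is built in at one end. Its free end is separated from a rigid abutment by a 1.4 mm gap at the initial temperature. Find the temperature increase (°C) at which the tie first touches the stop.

The gap closes when αΔT L = 1.4 mm, since the tie is still unstressed at that instant.
ΔT = 1.4 / (23.2×10⁻⁶ × 925) = 65.24 °C.

ΔT ≈ 65.2 °C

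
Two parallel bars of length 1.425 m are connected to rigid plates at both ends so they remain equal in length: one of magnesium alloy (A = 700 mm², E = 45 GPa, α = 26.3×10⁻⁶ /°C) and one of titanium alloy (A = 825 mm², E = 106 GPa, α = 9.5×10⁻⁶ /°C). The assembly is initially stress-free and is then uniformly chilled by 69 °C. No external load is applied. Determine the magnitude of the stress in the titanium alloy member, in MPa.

Both members must finish at the same length. With the larger α, the magnesium alloy tends to over-contract; the plates restrain it, putting the magnesium alloy in tension and the titanium alloy in compression. With no external load the two internal forces are equal and opposite, magnitude P.
Equating the net (thermal + elastic) strains gives |α₁ − α₂|·ΔT = P·[1/(A₁E₁) + 1/(A₂E₂)].
|α₁ − α₂|·ΔT = 16.8×10⁻⁶ × 69 = 0.001159.
1/(A₁E₁) + 1/(A₂E₂) = 1/(700×45×10³) + 1/(825×106×10³) = 4.318×10⁻⁸ N⁻¹.
So P = 0.001159 / 4.318×10⁻⁸ = 26.85 kN.
σ_{titanium alloy} = P/A₂ = 26850/825 = 32.54 MPa, compressive.

σ ≈ 32.5 MPa (compressive)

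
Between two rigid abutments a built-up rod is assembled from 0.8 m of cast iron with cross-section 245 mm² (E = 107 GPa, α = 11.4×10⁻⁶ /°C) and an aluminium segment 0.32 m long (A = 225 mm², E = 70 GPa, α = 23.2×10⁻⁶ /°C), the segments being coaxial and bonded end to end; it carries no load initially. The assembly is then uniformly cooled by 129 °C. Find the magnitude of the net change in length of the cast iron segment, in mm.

Free thermal contraction of the whole bar: Σ αᵢΔT Lᵢ = 11.4×10⁻⁶×129×800 + 23.2×10⁻⁶×129×320 = 2.134 mm.
The rigid supports impose zero overall length change; the single axial force P common to all segments must satisfy P Σ Lᵢ/(AᵢEᵢ) = δ_free.
Σ Lᵢ/(AᵢEᵢ) = 800/(245×107×10³) + 320/(225×70×10³) = 5.083×10⁻⁵ mm/N.
Hence P = δ_free / Σ(L/AE) = 2.134/5.083×10⁻⁵ = 41.98 kN (tensile).
For the cast iron segment, free thermal change = 11.4×10⁻⁶×129×800 = 1.176 mm and elastic change from P = 41980×800/(245×107×10³) = 1.281 mm; these oppose, so the net change is 0.105 mm (segment lengthens).

|ΔL| ≈ 0.105 mm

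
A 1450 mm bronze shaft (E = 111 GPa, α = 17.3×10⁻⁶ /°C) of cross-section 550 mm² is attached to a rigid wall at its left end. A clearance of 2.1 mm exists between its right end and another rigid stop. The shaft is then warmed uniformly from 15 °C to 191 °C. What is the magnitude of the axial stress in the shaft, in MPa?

Unrestrained expansion: δ_free = αΔT L = 17.3×10⁻⁶ × 176 × 1450 = 4.415 mm.
After closing the 2.1 mm clearance, 4.415 − 2.1 = 2.315 mm of expansion remains to be suppressed by the wall.
That suppressed elongation corresponds to σ = E·Δ/L = 111×10³ × 2.315/1450 = 177.2 MPa.

σ ≈ 177 MPa (compressive)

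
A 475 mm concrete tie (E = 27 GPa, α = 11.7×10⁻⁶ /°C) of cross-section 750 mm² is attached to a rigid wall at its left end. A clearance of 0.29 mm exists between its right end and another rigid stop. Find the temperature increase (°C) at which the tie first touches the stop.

ΔT ≈ 52.2 °C

Contact occurs when the free expansion equals the gap: αΔT L = 0.29 mm.
ΔT = 0.29 / (11.7×10⁻⁶ × 475) = 52.18 °C.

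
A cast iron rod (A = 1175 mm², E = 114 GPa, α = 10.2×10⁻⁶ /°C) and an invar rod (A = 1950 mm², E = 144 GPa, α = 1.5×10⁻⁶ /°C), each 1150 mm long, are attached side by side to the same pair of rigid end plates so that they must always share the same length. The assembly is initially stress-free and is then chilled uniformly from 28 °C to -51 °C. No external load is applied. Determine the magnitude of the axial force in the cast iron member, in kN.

P ≈ 62.3 kN (tensile in the cast iron)

Equilibrium of a rigid end plate with no external load gives equal and opposite internal forces ±P in the two members. Since α_{cast iron} > α_{invar}, cooling drives the cast iron into tension and the invar into compression.
Compatibility of the two members (thermal + elastic change equal): (α₁ − α₂)ΔT = P·[1/(A₁E₁) + 1/(A₂E₂)].
|α₁ − α₂|·ΔT = 8.7×10⁻⁶ × 79 = 0.0006873.
1/(A₁E₁) + 1/(A₂E₂) = 1/(1175×114×10³) + 1/(1950×144×10³) = 1.103×10⁻⁸ N⁻¹.
P = 0.0006873 / 1.103×10⁻⁸ = 62330 N = 62.33 kN.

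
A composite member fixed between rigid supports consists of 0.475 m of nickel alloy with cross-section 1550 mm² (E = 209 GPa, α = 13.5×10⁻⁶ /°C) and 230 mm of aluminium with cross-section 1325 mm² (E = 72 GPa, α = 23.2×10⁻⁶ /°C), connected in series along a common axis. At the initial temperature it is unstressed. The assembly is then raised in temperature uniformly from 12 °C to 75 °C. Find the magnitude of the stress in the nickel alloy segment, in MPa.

With the walls removed the bar would change length by δ_free = Σ αᵢΔT Lᵢ = 13.5×10⁻⁶×63×475 + 23.2×10⁻⁶×63×230 = 0.7402 mm.
The walls prevent any net length change, so an axial force P (same in every segment) develops. Compatibility: P · Σ Lᵢ/(AᵢEᵢ) = δ_free.
Σ Lᵢ/(AᵢEᵢ) = 475/(1550×209×10³) + 230/(1325×72×10³) = 3.877×10⁻⁶ mm/N.
Hence P = δ_free / Σ(L/AE) = 0.7402/3.877×10⁻⁶ = 190.9 kN (compressive).
σ_{nickel alloy} = P / A = 190900 / 1550 = 123.2 MPa.

σ ≈ 123 MPa (compressive)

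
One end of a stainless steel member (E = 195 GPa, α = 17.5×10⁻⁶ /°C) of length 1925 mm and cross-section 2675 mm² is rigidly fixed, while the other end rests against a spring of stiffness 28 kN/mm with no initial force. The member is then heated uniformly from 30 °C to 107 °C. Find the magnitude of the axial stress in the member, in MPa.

σ ≈ 24.6 MPa (compressive)

The unrestrained thermal change is αΔT L = 17.5×10⁻⁶ × 77 × 1925 = 2.594 mm.
Let P be the compressive force at the spring. The member shortens elastically by PL/(AE) and the spring compresses by P/k; together these equal δ_free.
So P = δ_free / [L/(AE) + 1/k] = 2.594 / [ 1925/(2675×195×10³) + 1/(28×10³) ].
P = 2.594 / 3.94×10⁻⁵ = 65830 N.
σ = P/A = 65830/2675 = 24.61 MPa.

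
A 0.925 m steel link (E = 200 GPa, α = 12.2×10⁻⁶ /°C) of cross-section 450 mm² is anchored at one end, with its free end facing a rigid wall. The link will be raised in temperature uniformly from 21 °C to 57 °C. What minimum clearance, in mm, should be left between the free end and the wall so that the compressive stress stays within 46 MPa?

g ≈ 0.194 mm

Free expansion if unrestrained: δ_free = αΔT L = 12.2×10⁻⁶ × 36 × 925 = 0.4063 mm.
At the allowable stress the elastic shortening the wall may impose is σL/E = 46 × 925 / (200×10³) = 0.2127 mm.
So the gap has to take up the difference, g_min = δ_free − σL/E = 0.4063 − 0.2127 = 0.1935 mm.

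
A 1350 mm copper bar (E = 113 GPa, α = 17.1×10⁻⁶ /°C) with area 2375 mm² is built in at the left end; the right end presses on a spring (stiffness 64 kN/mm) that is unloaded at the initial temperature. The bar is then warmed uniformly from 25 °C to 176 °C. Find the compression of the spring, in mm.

Free thermal expansion: δ_free = αΔT L = 17.1×10⁻⁶ × 151 × 1350 = 3.486 mm.
Let P be the compressive force at the spring. The bar shortens elastically by PL/(AE) and the spring compresses by P/k; together these equal δ_free.
P [ L/(AE) + 1/k ] = δ_free → P [ 1350/(2375×113×10³) + 1/(64×10³) ] = 3.486.
P = 3.486 / 2.066×10⁻⁵ = 168800 N.
Spring compression = P/k = 168800/(64×10³) = 2.637 mm.

δ ≈ 2.64 mm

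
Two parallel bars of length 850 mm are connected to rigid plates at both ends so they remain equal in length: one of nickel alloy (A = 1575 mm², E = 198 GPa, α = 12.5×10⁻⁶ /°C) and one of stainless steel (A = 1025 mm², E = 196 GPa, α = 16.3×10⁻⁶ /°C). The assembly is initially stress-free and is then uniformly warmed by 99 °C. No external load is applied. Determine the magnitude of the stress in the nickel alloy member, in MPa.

The stainless steel has the larger α, so on heating it would change length more than the nickel alloy if both were free. The rigid plates force a common final length, so the stainless steel is put into compression and the nickel alloy into tension, with equal and opposite forces P (no external load).
Setting the final lengths equal and cancelling L: (α₁ − α₂)ΔT = P/(A₁E₁) + P/(A₂E₂).
|α₁ − α₂|·ΔT = 3.8×10⁻⁶ × 99 = 0.0003762.
1/(A₁E₁) + 1/(A₂E₂) = 1/(1575×198×10³) + 1/(1025×196×10³) = 8.184×10⁻⁹ N⁻¹.
So P = 0.0003762 / 8.184×10⁻⁹ = 45.97 kN.
σ_{nickel alloy} = P/A₁ = 45970/1575 = 29.18 MPa, tensile.

σ ≈ 29.2 MPa (tensile)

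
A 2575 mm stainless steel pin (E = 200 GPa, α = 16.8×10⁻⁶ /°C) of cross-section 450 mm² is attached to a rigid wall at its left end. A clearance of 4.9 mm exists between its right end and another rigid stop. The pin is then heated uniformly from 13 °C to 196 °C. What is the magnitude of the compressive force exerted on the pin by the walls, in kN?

Unrestrained expansion: δ_free = αΔT L = 16.8×10⁻⁶ × 183 × 2575 = 7.917 mm.
This exceeds the 4.9 mm gap, so the wall pushes back. The portion of expansion that must be recovered elastically is δ_free − gap = 7.917 − 4.9 = 3.017 mm.
Compatibility: PL/(AE) = 3.017 mm, so σ = P/A = E × (3.017/2575) = 234.3 MPa.
Force on the wall = σA = 234.3 × 450 mm² = 105.4 kN.

P ≈ 105 kN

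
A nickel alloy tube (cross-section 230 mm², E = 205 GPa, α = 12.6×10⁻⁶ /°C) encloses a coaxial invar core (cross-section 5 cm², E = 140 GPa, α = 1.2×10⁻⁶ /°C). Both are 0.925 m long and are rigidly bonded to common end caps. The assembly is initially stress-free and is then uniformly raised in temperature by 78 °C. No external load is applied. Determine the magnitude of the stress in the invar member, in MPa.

Equilibrium of a rigid end plate with no external load gives equal and opposite internal forces ±P in the two members. Since α_{nickel alloy} > α_{invar}, heating drives the nickel alloy into compression and the invar into tension.
Compatibility of the two members (thermal + elastic change equal): (α₁ − α₂)ΔT = P·[1/(A₁E₁) + 1/(A₂E₂)].
|α₁ − α₂|·ΔT = 11.4×10⁻⁶ × 78 = 0.0008892.
1/(A₁E₁) + 1/(A₂E₂) = 1/(230×205×10³) + 1/(500×140×10³) = 3.549×10⁻⁸ N⁻¹.
P = 0.0008892 / 3.549×10⁻⁸ = 25050 N = 25.05 kN.
σ_{invar} = P/A₂ = 25050/500 = 50.1 MPa, tensile.

σ ≈ 50.1 MPa (tensile)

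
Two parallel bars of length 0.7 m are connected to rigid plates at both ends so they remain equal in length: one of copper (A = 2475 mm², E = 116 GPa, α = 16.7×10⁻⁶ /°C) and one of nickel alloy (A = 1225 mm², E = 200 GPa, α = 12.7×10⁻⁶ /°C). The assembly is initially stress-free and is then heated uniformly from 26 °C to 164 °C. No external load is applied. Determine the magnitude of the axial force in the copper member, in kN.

Equilibrium of a rigid end plate with no external load gives equal and opposite internal forces ±P in the two members. Since α_{copper} > α_{nickel alloy}, heating drives the copper into compression and the nickel alloy into tension.
Compatibility of the two members (thermal + elastic change equal): (α₁ − α₂)ΔT = P·[1/(A₁E₁) + 1/(A₂E₂)].
|α₁ − α₂|·ΔT = 4×10⁻⁶ × 138 = 0.000552.
1/(A₁E₁) + 1/(A₂E₂) = 1/(2475×116×10³) + 1/(1225×200×10³) = 7.565×10⁻⁹ N⁻¹.
P = 0.000552 / 7.565×10⁻⁹ = 72970 N = 72.97 kN.

P ≈ 73 kN (compressive in the copper)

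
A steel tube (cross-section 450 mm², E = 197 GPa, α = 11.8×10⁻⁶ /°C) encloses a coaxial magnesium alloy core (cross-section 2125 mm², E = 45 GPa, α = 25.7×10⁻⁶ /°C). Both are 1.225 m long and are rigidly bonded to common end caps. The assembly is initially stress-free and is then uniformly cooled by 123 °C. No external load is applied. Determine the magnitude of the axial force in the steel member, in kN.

P ≈ 78.7 kN (compressive in the steel)

Both members must finish at the same length. With the larger α, the magnesium alloy tends to over-contract; the plates restrain it, putting the magnesium alloy in tension and the steel in compression. With no external load the two internal forces are equal and opposite, magnitude P.
Equating the net (thermal + elastic) strains gives |α₁ − α₂|·ΔT = P·[1/(A₁E₁) + 1/(A₂E₂)].
|α₁ − α₂|·ΔT = 13.9×10⁻⁶ × 123 = 0.00171.
1/(A₁E₁) + 1/(A₂E₂) = 1/(450×197×10³) + 1/(2125×45×10³) = 2.174×10⁻⁸ N⁻¹.
So P = 0.00171 / 2.174×10⁻⁸ = 78.65 kN.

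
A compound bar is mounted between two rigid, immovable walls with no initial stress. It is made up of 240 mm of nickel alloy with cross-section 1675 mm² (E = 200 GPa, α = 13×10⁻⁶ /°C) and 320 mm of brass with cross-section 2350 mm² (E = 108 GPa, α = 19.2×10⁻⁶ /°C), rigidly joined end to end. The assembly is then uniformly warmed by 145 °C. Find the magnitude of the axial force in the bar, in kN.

P ≈ 679 kN (compressive)

With the walls removed the bar would change length by δ_free = Σ αᵢΔT Lᵢ = 13×10⁻⁶×145×240 + 19.2×10⁻⁶×145×320 = 1.343 mm.
Since the ends are fixed, an axial force P builds up, equal in every segment, with P · Σ Lᵢ/(AᵢEᵢ) = δ_free.
The series flexibility is Σ Lᵢ/(AᵢEᵢ) = 240/(1675×200×10³) + 320/(2350×108×10³) = 1.977×10⁻⁶ mm/N.
P = 1.343 / 1.977×10⁻⁶ = 679400 N = 679.4 kN, compressive.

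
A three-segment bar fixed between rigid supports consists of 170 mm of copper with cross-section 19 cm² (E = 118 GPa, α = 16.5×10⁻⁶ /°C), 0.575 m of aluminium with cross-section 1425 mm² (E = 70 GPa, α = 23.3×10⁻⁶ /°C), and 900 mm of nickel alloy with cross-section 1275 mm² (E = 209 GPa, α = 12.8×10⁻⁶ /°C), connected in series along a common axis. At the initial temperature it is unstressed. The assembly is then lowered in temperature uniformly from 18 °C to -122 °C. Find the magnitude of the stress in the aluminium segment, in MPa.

With the walls removed the bar would change length by δ_free = Σ αᵢΔT Lᵢ = 16.5×10⁻⁶×140×170 + 23.3×10⁻⁶×140×575 + 12.8×10⁻⁶×140×900 = 3.881 mm.
Since the ends are fixed, an axial force P builds up, equal in every segment, with P · Σ Lᵢ/(AᵢEᵢ) = δ_free.
Σ Lᵢ/(AᵢEᵢ) = 170/(1900×118×10³) + 575/(1425×70×10³) + 900/(1275×209×10³) = 9.9×10⁻⁶ mm/N.
Hence P = δ_free / Σ(L/AE) = 3.881/9.9×10⁻⁶ = 392 kN (tensile).
σ_{aluminium} = P / A = 392000 / 1425 = 275.1 MPa.

σ ≈ 275 MPa (tensile)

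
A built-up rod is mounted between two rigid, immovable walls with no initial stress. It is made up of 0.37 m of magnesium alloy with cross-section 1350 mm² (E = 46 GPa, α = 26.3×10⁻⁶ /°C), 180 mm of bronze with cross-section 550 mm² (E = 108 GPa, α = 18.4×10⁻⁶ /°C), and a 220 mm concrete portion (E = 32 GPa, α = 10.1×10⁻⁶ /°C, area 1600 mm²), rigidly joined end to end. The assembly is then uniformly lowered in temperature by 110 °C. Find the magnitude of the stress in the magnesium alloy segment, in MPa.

If the supports were absent, the total length change would be Σ αᵢΔT Lᵢ = 26.3×10⁻⁶×110×370 + 18.4×10⁻⁶×110×180 + 10.1×10⁻⁶×110×220 = 1.679 mm.
The walls prevent any net length change, so an axial force P (same in every segment) develops. Compatibility: P · Σ Lᵢ/(AᵢEᵢ) = δ_free.
The series flexibility is Σ Lᵢ/(AᵢEᵢ) = 370/(1350×46×10³) + 180/(550×108×10³) + 220/(1600×32×10³) = 1.329×10⁻⁵ mm/N.
So P = 1.679 / 1.329×10⁻⁵ = 126.4 kN, tensile.
σ_{magnesium alloy} = P / A = 126400 / 1350 = 93.62 MPa.

σ ≈ 93.6 MPa (tensile)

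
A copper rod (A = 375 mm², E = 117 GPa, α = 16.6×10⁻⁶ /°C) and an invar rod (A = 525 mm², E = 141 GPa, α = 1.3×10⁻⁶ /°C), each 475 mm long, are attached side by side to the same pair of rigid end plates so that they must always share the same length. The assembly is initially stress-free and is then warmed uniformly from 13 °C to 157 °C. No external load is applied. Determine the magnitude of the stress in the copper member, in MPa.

σ ≈ 162 MPa (compressive)

Both members must finish at the same length. With the larger α, the copper tends to over-expand; the plates restrain it, putting the copper in compression and the invar in tension. With no external load the two internal forces are equal and opposite, magnitude P.
Equating the net (thermal + elastic) strains gives |α₁ − α₂|·ΔT = P·[1/(A₁E₁) + 1/(A₂E₂)].
|α₁ − α₂|·ΔT = 15.3×10⁻⁶ × 144 = 0.002203.
1/(A₁E₁) + 1/(A₂E₂) = 1/(375×117×10³) + 1/(525×141×10³) = 3.63×10⁻⁸ N⁻¹.
P = 0.002203 / 3.63×10⁻⁸ = 60690 N = 60.69 kN.
σ_{copper} = P/A₁ = 60690/375 = 161.8 MPa, compressive.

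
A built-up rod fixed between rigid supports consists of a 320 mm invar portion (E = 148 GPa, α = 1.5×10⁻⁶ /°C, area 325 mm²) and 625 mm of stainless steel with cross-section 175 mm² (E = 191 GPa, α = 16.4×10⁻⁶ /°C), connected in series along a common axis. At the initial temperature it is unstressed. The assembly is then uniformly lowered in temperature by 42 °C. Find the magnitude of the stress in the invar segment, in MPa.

σ ≈ 54.7 MPa (tensile)

If the supports were absent, the total length change would be Σ αᵢΔT Lᵢ = 1.5×10⁻⁶×42×320 + 16.4×10⁻⁶×42×625 = 0.4507 mm.
Since the ends are fixed, an axial force P builds up, equal in every segment, with P · Σ Lᵢ/(AᵢEᵢ) = δ_free.
The series flexibility is Σ Lᵢ/(AᵢEᵢ) = 320/(325×148×10³) + 625/(175×191×10³) = 2.535×10⁻⁵ mm/N.
Hence P = δ_free / Σ(L/AE) = 0.4507/2.535×10⁻⁵ = 17.78 kN (tensile).
σ_{invar} = P / A = 17780 / 325 = 54.7 MPa.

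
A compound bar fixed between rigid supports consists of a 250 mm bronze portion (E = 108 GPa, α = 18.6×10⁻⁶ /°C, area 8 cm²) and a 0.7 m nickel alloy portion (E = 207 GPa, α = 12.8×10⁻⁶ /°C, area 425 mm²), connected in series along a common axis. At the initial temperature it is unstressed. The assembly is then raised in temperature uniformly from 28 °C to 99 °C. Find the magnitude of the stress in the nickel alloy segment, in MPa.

σ ≈ 210 MPa (compressive)

With the walls removed the bar would change length by δ_free = Σ αᵢΔT Lᵢ = 18.6×10⁻⁶×71×250 + 12.8×10⁻⁶×71×700 = 0.9663 mm.
The walls prevent any net length change, so an axial force P (same in every segment) develops. Compatibility: P · Σ Lᵢ/(AᵢEᵢ) = δ_free.
The series flexibility is Σ Lᵢ/(AᵢEᵢ) = 250/(800×108×10³) + 700/(425×207×10³) = 1.085×10⁻⁵ mm/N.
Hence P = δ_free / Σ(L/AE) = 0.9663/1.085×10⁻⁵ = 89.06 kN (compressive).
σ_{nickel alloy} = P / A = 89060 / 425 = 209.5 MPa.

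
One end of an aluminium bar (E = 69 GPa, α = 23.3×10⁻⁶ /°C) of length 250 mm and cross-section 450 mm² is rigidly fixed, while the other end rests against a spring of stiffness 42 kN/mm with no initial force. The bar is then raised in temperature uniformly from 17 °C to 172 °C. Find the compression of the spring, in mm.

Free thermal expansion: δ_free = αΔT L = 23.3×10⁻⁶ × 155 × 250 = 0.9029 mm.
With a force P in the spring, the elastic change of the bar is PL/(AE) and that of the spring is P/k; compatibility requires their sum to equal δ_free.
So P = δ_free / [L/(AE) + 1/k] = 0.9029 / [ 250/(450×69×10³) + 1/(42×10³) ].
P = 0.9029 / 3.186×10⁻⁵ = 28340 N.
Spring compression = P/k = 28340/(42×10³) = 0.6747 mm.

δ ≈ 0.675 mm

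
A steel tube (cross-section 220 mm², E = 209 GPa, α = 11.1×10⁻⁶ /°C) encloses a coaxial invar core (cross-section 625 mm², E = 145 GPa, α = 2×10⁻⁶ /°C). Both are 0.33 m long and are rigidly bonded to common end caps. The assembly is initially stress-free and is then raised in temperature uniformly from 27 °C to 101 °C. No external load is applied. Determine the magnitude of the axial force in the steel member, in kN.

The steel has the larger α, so on heating it would change length more than the invar if both were free. The rigid plates force a common final length, so the steel is put into compression and the invar into tension, with equal and opposite forces P (no external load).
Equating the net (thermal + elastic) strains gives |α₁ − α₂|·ΔT = P·[1/(A₁E₁) + 1/(A₂E₂)].
|α₁ − α₂|·ΔT = 9.1×10⁻⁶ × 74 = 0.0006734.
1/(A₁E₁) + 1/(A₂E₂) = 1/(220×209×10³) + 1/(625×145×10³) = 3.278×10⁻⁸ N⁻¹.
So P = 0.0006734 / 3.278×10⁻⁸ = 20.54 kN.

P ≈ 20.5 kN (compressive in the steel)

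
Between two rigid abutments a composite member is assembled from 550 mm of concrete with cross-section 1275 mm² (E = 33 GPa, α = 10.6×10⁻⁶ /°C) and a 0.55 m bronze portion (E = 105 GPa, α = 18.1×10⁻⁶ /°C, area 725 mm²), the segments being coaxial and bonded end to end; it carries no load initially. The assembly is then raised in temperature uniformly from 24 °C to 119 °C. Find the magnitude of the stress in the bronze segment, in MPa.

σ ≈ 102 MPa (compressive)

With the walls removed the bar would change length by δ_free = Σ αᵢΔT Lᵢ = 10.6×10⁻⁶×95×550 + 18.1×10⁻⁶×95×550 = 1.5 mm.
Since the ends are fixed, an axial force P builds up, equal in every segment, with P · Σ Lᵢ/(AᵢEᵢ) = δ_free.
Σ Lᵢ/(AᵢEᵢ) = 550/(1275×33×10³) + 550/(725×105×10³) = 2.03×10⁻⁵ mm/N.
P = 1.5 / 2.03×10⁻⁵ = 73880 N = 73.88 kN, compressive.
σ_{bronze} = P / A = 73880 / 725 = 101.9 MPa.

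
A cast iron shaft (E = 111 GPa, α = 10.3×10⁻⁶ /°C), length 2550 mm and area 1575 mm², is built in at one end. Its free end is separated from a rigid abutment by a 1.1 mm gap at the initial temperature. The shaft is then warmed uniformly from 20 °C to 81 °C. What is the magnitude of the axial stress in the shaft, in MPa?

σ ≈ 21.9 MPa (compressive)

If the wall were absent the shaft would grow by αΔT L = 10.3×10⁻⁶ × 61 × 2550 = 1.602 mm.
After closing the 1.1 mm clearance, 1.602 − 1.1 = 0.5022 mm of expansion remains to be suppressed by the wall.
Compatibility: PL/(AE) = 0.5022 mm, so σ = P/A = E × (0.5022/2550) = 21.86 MPa.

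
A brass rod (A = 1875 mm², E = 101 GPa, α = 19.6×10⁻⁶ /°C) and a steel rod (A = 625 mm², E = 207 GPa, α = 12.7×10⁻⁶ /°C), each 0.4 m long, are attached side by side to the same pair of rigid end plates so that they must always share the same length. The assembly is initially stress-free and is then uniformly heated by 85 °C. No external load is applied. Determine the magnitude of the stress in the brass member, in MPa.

The brass has the larger α, so on heating it would change length more than the steel if both were free. The rigid plates force a common final length, so the brass is put into compression and the steel into tension, with equal and opposite forces P (no external load).
Compatibility of the two members (thermal + elastic change equal): (α₁ − α₂)ΔT = P·[1/(A₁E₁) + 1/(A₂E₂)].
|α₁ − α₂|·ΔT = 6.9×10⁻⁶ × 85 = 0.0005865.
1/(A₁E₁) + 1/(A₂E₂) = 1/(1875×101×10³) + 1/(625×207×10³) = 1.301×10⁻⁸ N⁻¹.
So P = 0.0005865 / 1.301×10⁻⁸ = 45.08 kN.
σ_{brass} = P/A₁ = 45080/1875 = 24.04 MPa, compressive.

σ ≈ 24 MPa (compressive)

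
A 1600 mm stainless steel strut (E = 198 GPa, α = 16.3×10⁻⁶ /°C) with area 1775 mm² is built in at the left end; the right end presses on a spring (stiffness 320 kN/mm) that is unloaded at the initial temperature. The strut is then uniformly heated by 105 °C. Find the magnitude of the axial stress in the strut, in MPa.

σ ≈ 201 MPa (compressive)

Free thermal expansion: δ_free = αΔT L = 16.3×10⁻⁶ × 105 × 1600 = 2.738 mm.
With a force P in the spring, the elastic change of the strut is PL/(AE) and that of the spring is P/k; compatibility requires their sum to equal δ_free.
P [ L/(AE) + 1/k ] = δ_free → P [ 1600/(1775×198×10³) + 1/(320×10³) ] = 2.738.
P = 2.738 / 7.678×10⁻⁶ = 356700 N.
σ = P/A = 356700/1775 = 200.9 MPa.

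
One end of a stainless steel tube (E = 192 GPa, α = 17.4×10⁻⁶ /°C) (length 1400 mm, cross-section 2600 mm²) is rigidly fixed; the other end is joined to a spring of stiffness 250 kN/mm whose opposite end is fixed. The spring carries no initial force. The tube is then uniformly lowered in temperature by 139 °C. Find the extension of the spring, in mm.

The unrestrained thermal change is αΔT L = 17.4×10⁻⁶ × 139 × 1400 = 3.386 mm.
With a force P in the spring, the elastic change of the tube is PL/(AE) and that of the spring is P/k; compatibility requires their sum to equal δ_free.
So P = δ_free / [L/(AE) + 1/k] = 3.386 / [ 1400/(2600×192×10³) + 1/(250×10³) ].
P = 3.386 / 6.804×10⁻⁶ = 497600 N.
Spring extension = P/k = 497600/(250×10³) = 1.99 mm.

δ ≈ 1.99 mm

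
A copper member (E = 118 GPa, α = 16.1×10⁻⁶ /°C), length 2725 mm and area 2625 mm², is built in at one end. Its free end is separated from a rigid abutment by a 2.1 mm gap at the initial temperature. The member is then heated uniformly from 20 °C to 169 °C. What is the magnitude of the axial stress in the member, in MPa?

σ ≈ 192 MPa (compressive)

Unrestrained expansion: δ_free = αΔT L = 16.1×10⁻⁶ × 149 × 2725 = 6.537 mm.
After closing the 2.1 mm clearance, 6.537 − 2.1 = 4.437 mm of expansion remains to be suppressed by the wall.
That suppressed elongation corresponds to σ = E·Δ/L = 118×10³ × 4.437/2725 = 192.1 MPa.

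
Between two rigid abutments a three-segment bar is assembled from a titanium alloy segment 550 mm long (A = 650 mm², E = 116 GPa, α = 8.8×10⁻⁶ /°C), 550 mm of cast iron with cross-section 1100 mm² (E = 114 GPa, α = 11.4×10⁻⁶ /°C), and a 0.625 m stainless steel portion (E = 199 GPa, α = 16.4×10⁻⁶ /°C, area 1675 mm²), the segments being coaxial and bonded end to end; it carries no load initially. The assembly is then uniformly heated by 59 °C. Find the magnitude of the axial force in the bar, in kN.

P ≈ 93 kN (compressive)

Free thermal expansion of the whole bar: Σ αᵢΔT Lᵢ = 8.8×10⁻⁶×59×550 + 11.4×10⁻⁶×59×550 + 16.4×10⁻⁶×59×625 = 1.26 mm.
Since the ends are fixed, an axial force P builds up, equal in every segment, with P · Σ Lᵢ/(AᵢEᵢ) = δ_free.
The series flexibility is Σ Lᵢ/(AᵢEᵢ) = 550/(650×116×10³) + 550/(1100×114×10³) + 625/(1675×199×10³) = 1.356×10⁻⁵ mm/N.
So P = 1.26 / 1.356×10⁻⁵ = 92.97 kN, compressive.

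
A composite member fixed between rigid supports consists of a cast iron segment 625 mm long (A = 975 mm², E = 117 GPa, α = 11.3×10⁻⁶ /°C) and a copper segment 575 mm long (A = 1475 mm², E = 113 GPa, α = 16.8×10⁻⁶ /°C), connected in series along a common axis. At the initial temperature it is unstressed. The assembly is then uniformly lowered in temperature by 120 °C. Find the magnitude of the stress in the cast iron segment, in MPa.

σ ≈ 231 MPa (tensile)

With the walls removed the bar would change length by δ_free = Σ αᵢΔT Lᵢ = 11.3×10⁻⁶×120×625 + 16.8×10⁻⁶×120×575 = 2.007 mm.
The walls prevent any net length change, so an axial force P (same in every segment) develops. Compatibility: P · Σ Lᵢ/(AᵢEᵢ) = δ_free.
The series flexibility is Σ Lᵢ/(AᵢEᵢ) = 625/(975×117×10³) + 575/(1475×113×10³) = 8.929×10⁻⁶ mm/N.
So P = 2.007 / 8.929×10⁻⁶ = 224.7 kN, tensile.
σ_{cast iron} = P / A = 224700 / 975 = 230.5 MPa.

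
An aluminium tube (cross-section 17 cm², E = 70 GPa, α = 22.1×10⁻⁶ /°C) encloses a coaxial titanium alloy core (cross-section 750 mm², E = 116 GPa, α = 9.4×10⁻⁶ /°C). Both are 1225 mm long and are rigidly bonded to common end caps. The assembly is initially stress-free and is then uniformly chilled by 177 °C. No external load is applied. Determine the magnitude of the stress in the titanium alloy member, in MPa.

Equilibrium of a rigid end plate with no external load gives equal and opposite internal forces ±P in the two members. Since α_{aluminium} > α_{titanium alloy}, cooling drives the aluminium into tension and the titanium alloy into compression.
Equating the net (thermal + elastic) strains gives |α₁ − α₂|·ΔT = P·[1/(A₁E₁) + 1/(A₂E₂)].
|α₁ − α₂|·ΔT = 12.7×10⁻⁶ × 177 = 0.002248.
1/(A₁E₁) + 1/(A₂E₂) = 1/(1700×70×10³) + 1/(750×116×10³) = 1.99×10⁻⁸ N⁻¹.
So P = 0.002248 / 1.99×10⁻⁸ = 113 kN.
σ_{titanium alloy} = P/A₂ = 113000/750 = 150.6 MPa, compressive.

σ ≈ 151 MPa (compressive)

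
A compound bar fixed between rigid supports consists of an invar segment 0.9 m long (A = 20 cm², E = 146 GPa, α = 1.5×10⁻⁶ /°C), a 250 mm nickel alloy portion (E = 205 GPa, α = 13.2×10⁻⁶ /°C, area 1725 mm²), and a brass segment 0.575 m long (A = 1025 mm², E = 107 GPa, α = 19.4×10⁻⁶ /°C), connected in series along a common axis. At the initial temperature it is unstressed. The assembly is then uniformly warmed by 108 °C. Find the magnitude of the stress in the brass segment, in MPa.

σ ≈ 184 MPa (compressive)

If the supports were absent, the total length change would be Σ αᵢΔT Lᵢ = 1.5×10⁻⁶×108×900 + 13.2×10⁻⁶×108×250 + 19.4×10⁻⁶×108×575 = 1.707 mm.
The rigid supports impose zero overall length change; the single axial force P common to all segments must satisfy P Σ Lᵢ/(AᵢEᵢ) = δ_free.
Σ Lᵢ/(AᵢEᵢ) = 900/(2000×146×10³) + 250/(1725×205×10³) + 575/(1025×107×10³) = 9.032×10⁻⁶ mm/N.
P = 1.707 / 9.032×10⁻⁶ = 189000 N = 189 kN, compressive.
σ_{brass} = P / A = 189000 / 1025 = 184.4 MPa.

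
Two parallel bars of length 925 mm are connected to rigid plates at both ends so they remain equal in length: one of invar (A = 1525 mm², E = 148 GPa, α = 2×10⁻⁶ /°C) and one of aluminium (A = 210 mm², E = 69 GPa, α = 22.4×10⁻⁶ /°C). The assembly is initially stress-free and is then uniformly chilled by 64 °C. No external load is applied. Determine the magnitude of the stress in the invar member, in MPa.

Equilibrium of a rigid end plate with no external load gives equal and opposite internal forces ±P in the two members. Since α_{aluminium} > α_{invar}, cooling drives the aluminium into tension and the invar into compression.
Equating the net (thermal + elastic) strains gives |α₁ − α₂|·ΔT = P·[1/(A₁E₁) + 1/(A₂E₂)].
|α₁ − α₂|·ΔT = 20.4×10⁻⁶ × 64 = 0.001306.
1/(A₁E₁) + 1/(A₂E₂) = 1/(1525×148×10³) + 1/(210×69×10³) = 7.344×10⁻⁸ N⁻¹.
P = 0.001306 / 7.344×10⁻⁸ = 17780 N = 17.78 kN.
σ_{invar} = P/A₁ = 17780/1525 = 11.66 MPa, compressive.

σ ≈ 11.7 MPa (compressive)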